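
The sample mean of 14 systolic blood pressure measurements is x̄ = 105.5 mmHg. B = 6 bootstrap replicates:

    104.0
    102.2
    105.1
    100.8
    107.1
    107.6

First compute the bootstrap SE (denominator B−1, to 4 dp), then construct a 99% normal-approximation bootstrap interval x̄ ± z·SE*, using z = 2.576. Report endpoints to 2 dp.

(98.59, 112.41)

Mean of replicates = 104.4667; sum of squared deviations = 35.9533; SE* = √(35.9533/5) = 2.6815
Margin = 2.576 × 2.6815 = 6.908
Interval: 105.5 ± 6.908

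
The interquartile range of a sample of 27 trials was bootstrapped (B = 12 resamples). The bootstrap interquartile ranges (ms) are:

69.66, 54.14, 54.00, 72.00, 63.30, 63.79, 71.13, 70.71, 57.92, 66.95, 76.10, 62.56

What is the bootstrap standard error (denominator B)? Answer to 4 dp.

Bootstrap SE is the standard deviation of the 12 replicate interquartile ranges.
Mean of replicates: (69.66 + 54.14 + 54.00 + 72.00 + 63.30 + 63.79 + 71.13 + 70.71 + 57.92 + 66.95 + 76.10 + 62.56) / 12 = 782.26000 / 12 = 65.18833
Sum of squared deviations: (+4.47167)² + (−11.04833)² + (−11.18833)² + (+6.81167)² + (−1.88833)² + (−1.39833)² + (+5.94167)² + (+5.52167)² + (−7.26833)² + (+1.76167)² + (+10.91167)² + (−2.62833)² = 566.85717
Variance = 566.85717 / 12 = 47.23810
SE* = √47.23810

SE* = 6.8730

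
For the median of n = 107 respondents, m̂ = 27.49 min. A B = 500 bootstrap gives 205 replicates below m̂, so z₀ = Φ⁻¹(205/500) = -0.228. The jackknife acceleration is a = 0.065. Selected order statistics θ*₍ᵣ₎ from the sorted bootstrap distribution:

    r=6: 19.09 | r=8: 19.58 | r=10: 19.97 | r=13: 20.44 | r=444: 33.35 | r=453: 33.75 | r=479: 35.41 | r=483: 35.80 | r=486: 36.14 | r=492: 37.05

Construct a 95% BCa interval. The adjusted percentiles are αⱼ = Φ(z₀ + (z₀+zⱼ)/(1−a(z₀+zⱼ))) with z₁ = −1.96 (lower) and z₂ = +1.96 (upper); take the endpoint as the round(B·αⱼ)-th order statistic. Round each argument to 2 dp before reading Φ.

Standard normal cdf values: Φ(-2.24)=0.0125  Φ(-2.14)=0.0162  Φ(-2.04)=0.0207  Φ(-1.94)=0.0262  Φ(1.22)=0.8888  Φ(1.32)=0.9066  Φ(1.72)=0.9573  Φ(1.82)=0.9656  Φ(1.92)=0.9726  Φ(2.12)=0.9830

Lower: z₀ + z₁ = -0.228 + (-1.960) = -2.188; 1 − a(z₀+z₁) = 1 − (0.065)(-2.188) = 1.1422; argument = -0.228 + (-2.188)/1.1422 = -2.1436 → -2.14.
α₁ = Φ(-2.14) = 0.0162; rank = round(500 × 0.0162) = 8; θ*₍8₎ = 19.58.
Upper: z₀ + z₂ = 1.732; 1 − a(z₀+z₂) = 0.8874; argument = 1.7237 → 1.72; α₂ = 0.9573; rank = 479; θ*₍479₎ = 35.41.

(19.58, 35.41)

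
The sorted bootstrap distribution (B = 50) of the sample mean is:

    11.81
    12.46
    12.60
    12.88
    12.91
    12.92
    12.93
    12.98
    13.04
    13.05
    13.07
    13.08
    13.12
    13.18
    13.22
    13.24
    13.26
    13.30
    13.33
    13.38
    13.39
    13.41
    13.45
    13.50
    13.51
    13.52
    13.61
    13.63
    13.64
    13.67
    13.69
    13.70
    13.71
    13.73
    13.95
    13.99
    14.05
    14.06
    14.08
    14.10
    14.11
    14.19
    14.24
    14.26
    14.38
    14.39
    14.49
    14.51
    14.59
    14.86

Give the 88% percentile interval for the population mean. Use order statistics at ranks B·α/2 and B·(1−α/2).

α = 0.12; lower rank = 50 × 0.060 = 3; upper rank = 50 × 0.940 = 47.
The 3rd smallest replicate is 12.60; the 47th is 14.49.

(12.60, 14.49)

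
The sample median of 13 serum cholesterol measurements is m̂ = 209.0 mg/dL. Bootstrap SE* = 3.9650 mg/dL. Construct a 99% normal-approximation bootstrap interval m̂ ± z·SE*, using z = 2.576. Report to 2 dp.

(198.79, 219.21)

Margin = 2.576 × 3.9650 = 10.214
Interval: 209.0 ± 10.214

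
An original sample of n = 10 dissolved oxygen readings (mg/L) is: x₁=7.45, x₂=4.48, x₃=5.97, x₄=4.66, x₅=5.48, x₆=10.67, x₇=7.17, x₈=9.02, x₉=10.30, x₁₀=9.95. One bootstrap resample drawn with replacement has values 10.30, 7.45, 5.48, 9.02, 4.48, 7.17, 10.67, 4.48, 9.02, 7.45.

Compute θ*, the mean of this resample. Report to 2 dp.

Mean = (10.30 + 7.45 + 5.48 + 9.02 + 4.48 + 7.17 + 10.67 + 4.48 + 9.02 + 7.45) / 10 = 75.520 / 10 = 7.55

θ* = 7.55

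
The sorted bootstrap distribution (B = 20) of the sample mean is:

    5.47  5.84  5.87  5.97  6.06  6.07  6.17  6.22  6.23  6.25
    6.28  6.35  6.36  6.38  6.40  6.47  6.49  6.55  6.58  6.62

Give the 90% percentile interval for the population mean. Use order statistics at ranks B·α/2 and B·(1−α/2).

α = 0.10; lower rank = 20 × 0.050 = 1; upper rank = 20 × 0.950 = 19.
The 1st smallest replicate is 5.47; the 19th is 6.58.

(5.47, 6.58)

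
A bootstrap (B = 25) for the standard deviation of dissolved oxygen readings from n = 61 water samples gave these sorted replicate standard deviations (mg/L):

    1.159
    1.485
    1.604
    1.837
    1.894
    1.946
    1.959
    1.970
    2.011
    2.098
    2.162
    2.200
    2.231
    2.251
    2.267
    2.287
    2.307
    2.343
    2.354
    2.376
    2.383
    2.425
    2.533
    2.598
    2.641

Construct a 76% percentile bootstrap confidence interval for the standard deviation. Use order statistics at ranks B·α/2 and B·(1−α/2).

(1.604, 2.425)

α = 0.24; lower rank = 25 × 0.120 = 3; upper rank = 25 × 0.880 = 22.
The 3rd smallest replicate is 1.604; the 22nd is 2.425.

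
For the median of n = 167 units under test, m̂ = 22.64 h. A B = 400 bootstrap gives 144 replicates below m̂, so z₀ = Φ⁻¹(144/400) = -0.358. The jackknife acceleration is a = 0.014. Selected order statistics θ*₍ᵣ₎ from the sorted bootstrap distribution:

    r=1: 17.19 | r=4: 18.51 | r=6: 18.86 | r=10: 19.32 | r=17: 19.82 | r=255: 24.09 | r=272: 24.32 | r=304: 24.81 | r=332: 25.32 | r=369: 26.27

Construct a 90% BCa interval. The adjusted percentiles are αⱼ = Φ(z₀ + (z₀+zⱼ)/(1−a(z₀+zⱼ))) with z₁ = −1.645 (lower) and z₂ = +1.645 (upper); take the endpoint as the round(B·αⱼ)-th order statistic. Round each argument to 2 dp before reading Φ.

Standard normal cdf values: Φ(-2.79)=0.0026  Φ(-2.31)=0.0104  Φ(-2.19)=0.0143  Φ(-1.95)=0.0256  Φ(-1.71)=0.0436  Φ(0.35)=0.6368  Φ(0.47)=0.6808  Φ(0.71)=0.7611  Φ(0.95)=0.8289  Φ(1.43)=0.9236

(18.51, 25.32)

Lower: z₀ + z₁ = -0.358 + (-1.645) = -2.003; 1 − a(z₀+z₁) = 1 − (0.014)(-2.003) = 1.0280; argument = -0.358 + (-2.003)/1.0280 = -2.3064 → -2.31.
α₁ = Φ(-2.31) = 0.0104; rank = round(400 × 0.0104) = 4; θ*₍4₎ = 18.51.
Upper: z₀ + z₂ = 1.287; 1 − a(z₀+z₂) = 0.9820; argument = 0.9526 → 0.95; α₂ = 0.8289; rank = 332; θ*₍332₎ = 25.32.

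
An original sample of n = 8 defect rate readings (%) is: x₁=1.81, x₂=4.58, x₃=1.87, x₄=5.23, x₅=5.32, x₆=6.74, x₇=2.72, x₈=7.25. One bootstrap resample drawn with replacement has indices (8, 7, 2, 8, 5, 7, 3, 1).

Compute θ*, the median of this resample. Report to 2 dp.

Resample values: 7.25, 2.72, 4.58, 7.25, 5.32, 2.72, 1.87, 1.81.
Sorted: 1.81, 1.87, 2.72, 2.72, 4.58, 5.32, 7.25, 7.25
Median = average of the two middle values = 3.65

θ* = 3.65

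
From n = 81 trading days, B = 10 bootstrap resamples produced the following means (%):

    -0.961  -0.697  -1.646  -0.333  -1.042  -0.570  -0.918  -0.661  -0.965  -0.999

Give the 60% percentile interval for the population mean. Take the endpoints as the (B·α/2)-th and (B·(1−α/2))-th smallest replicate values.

Sorted replicates: -1.646, -1.042, -0.999, -0.965, -0.961, -0.918, -0.697, -0.661, -0.570, -0.333
α = 0.40; lower rank = 10 × 0.200 = 2; upper rank = 10 × 0.800 = 8.
The 2nd smallest replicate is -1.042; the 8th is -0.661.

(-1.042, -0.661)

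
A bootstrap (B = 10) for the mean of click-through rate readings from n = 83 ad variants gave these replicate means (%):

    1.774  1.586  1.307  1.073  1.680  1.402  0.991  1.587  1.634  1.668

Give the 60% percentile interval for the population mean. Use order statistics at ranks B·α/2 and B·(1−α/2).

(1.073, 1.668)

Sorted replicates: 0.991, 1.073, 1.307, 1.402, 1.586, 1.587, 1.634, 1.668, 1.680, 1.774
α = 0.40; lower rank = 10 × 0.200 = 2; upper rank = 10 × 0.800 = 8.
The 2nd smallest replicate is 1.073; the 8th is 1.668.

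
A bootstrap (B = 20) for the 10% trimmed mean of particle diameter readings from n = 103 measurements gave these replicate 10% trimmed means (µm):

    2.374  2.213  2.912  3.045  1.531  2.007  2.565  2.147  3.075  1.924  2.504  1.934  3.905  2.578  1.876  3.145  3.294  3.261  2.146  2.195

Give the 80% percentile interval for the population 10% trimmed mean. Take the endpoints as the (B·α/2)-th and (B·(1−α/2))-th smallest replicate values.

(1.876, 3.261)

Sorted replicates: 1.531, 1.876, 1.924, 1.934, 2.007, 2.146, 2.147, 2.195, 2.213, 2.374, 2.504, 2.565, 2.578, 2.912, 3.045, 3.075, 3.145, 3.261, 3.294, 3.905
α = 0.20; lower rank = 20 × 0.100 = 2; upper rank = 20 × 0.900 = 18.
The 2nd smallest replicate is 1.876; the 18th is 3.261.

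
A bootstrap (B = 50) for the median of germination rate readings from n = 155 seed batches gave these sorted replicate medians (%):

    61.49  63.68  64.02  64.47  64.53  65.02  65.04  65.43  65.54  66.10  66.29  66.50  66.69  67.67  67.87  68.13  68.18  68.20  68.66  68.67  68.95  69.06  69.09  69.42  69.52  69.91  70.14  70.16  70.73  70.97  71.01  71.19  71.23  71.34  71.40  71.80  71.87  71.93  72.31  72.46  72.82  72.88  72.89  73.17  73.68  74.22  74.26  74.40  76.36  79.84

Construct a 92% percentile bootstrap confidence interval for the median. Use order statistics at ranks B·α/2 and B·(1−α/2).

α = 0.08; lower rank = 50 × 0.040 = 2; upper rank = 50 × 0.960 = 48.
The 2nd smallest replicate is 63.68; the 48th is 74.40.

(63.68, 74.40)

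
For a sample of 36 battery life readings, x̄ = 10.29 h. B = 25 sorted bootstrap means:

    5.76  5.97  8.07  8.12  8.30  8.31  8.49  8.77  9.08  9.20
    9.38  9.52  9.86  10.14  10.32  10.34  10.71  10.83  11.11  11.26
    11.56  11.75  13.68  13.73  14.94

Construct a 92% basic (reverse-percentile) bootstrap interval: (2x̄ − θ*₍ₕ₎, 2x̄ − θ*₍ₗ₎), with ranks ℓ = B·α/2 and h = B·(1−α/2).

(6.85, 14.82)

Percentile endpoints at ranks 1 and 24: θ*₍1₎ = 5.76, θ*₍24₎ = 13.73.
Basic interval reflects these around x̄:
  lower = 2 × 10.29 − 13.73 = 6.85
  upper = 2 × 10.29 − 5.76 = 14.82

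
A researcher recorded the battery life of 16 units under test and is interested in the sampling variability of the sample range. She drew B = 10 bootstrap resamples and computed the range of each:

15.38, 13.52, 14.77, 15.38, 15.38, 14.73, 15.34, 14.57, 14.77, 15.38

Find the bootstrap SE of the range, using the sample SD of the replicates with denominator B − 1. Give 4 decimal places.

SE* = 0.5950

Bootstrap SE is the standard deviation of the 10 replicate ranges.
Mean of replicates: (15.38 + 13.52 + 14.77 + 15.38 + 15.38 + 14.73 + 15.34 + 14.57 + 14.77 + 15.38) / 10 = 149.22000 / 10 = 14.92200
Sum of squared deviations: (+0.45800)² + (−1.40200)² + (−0.15200)² + (+0.45800)² + (+0.45800)² + (−0.19200)² + (+0.41800)² + (−0.35200)² + (−0.15200)² + (+0.45800)² = 3.18636
Variance = 3.18636 / 9 = 0.35404
SE* = √0.35404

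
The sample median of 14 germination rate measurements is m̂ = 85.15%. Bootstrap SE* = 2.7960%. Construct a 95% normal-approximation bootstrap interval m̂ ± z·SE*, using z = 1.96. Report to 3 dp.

Margin = 1.96 × 2.7960 = 5.4802
Interval: 85.15 ± 5.4802

(79.670, 90.630)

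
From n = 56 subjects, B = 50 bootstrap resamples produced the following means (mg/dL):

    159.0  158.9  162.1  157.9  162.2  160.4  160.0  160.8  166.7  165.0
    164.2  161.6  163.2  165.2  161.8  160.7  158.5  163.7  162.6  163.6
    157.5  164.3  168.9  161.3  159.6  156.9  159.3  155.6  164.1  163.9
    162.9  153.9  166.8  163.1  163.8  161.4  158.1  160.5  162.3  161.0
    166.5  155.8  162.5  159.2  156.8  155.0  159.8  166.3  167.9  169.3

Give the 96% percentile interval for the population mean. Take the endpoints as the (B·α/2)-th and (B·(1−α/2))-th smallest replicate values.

Sorted replicates: 153.9, 155.0, 155.6, 155.8, 156.8, 156.9, 157.5, 157.9, 158.1, 158.5, 158.9, 159.0, 159.2, 159.3, 159.6, 159.8, 160.0, 160.4, 160.5, 160.7, 160.8, 161.0, 161.3, 161.4, 161.6, 161.8, 162.1, 162.2, 162.3, 162.5, 162.6, 162.9, 163.1, 163.2, 163.6, 163.7, 163.8, 163.9, 164.1, 164.2, 164.3, 165.0, 165.2, 166.3, 166.5, 166.7, 166.8, 167.9, 168.9, 169.3
α = 0.04; lower rank = 50 × 0.020 = 1; upper rank = 50 × 0.980 = 49.
The 1st smallest replicate is 153.9; the 49th is 168.9.

(153.9, 168.9)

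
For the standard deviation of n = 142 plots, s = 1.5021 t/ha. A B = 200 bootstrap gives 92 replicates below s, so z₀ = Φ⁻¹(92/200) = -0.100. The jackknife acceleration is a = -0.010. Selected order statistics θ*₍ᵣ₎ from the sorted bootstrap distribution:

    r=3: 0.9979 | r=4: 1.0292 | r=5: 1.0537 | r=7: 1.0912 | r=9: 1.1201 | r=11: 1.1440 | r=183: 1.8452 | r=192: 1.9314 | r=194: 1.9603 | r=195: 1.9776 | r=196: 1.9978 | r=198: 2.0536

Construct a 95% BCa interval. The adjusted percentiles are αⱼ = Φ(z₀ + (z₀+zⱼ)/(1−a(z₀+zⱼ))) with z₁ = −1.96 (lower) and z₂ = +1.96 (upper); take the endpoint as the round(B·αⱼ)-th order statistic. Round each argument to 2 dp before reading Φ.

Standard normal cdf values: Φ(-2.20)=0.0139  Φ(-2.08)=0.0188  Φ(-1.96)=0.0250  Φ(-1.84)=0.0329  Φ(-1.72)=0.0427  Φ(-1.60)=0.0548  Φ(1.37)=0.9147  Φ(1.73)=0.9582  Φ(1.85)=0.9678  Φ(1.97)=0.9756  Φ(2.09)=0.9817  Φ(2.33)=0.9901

Lower: z₀ + z₁ = -0.100 + (-1.960) = -2.060; 1 − a(z₀+z₁) = 1 − (-0.010)(-2.060) = 0.9794; argument = -0.100 + (-2.060)/0.9794 = -2.2033 → -2.20.
α₁ = Φ(-2.20) = 0.0139; rank = round(200 × 0.0139) = 3; θ*₍3₎ = 0.9979.
Upper: z₀ + z₂ = 1.860; 1 − a(z₀+z₂) = 1.0186; argument = 1.7260 → 1.73; α₂ = 0.9582; rank = 192; θ*₍192₎ = 1.9314.

(0.9979, 1.9314)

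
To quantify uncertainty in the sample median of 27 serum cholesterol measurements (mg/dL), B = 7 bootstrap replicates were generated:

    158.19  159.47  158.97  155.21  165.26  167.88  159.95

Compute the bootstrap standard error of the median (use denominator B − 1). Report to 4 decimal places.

SE* = 4.3561

Bootstrap SE is the standard deviation of the 7 replicate medians.
Mean of replicates: (158.19 + 159.47 + 158.97 + 155.21 + 165.26 + 167.88 + 159.95) / 7 = 1124.93000 / 7 = 160.70429
Sum of squared deviations: (−2.51429)² + (−1.23429)² + (−1.73429)² + (−5.49429)² + (+4.55571)² + (+7.17571)² + (−0.75429)² = 113.85437
Variance = 113.85437 / 6 = 18.97573
SE* = √18.97573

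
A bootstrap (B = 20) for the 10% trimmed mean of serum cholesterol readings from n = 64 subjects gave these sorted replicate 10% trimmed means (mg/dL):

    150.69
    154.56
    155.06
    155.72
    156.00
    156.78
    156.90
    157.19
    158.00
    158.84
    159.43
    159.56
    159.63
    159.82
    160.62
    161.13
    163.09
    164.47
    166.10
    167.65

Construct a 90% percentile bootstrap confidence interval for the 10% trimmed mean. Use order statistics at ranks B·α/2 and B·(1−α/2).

α = 0.10; lower rank = 20 × 0.050 = 1; upper rank = 20 × 0.950 = 19.
The 1st smallest replicate is 150.69; the 19th is 166.10.

(150.69, 166.10)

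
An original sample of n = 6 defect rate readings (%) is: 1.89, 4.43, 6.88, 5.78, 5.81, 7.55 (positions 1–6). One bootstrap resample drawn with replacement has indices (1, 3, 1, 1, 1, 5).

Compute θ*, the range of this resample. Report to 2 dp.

Resample values: 1.89, 6.88, 1.89, 1.89, 1.89, 5.81.
Range = 6.88 − 1.89 = 4.99

θ* = 4.99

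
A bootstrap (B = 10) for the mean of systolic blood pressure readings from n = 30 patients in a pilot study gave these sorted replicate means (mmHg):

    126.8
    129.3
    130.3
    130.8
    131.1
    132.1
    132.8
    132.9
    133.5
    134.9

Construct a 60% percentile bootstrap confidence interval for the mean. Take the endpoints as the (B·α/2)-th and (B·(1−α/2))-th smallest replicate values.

α = 0.40; lower rank = 10 × 0.200 = 2; upper rank = 10 × 0.800 = 8.
The 2nd smallest replicate is 129.3; the 8th is 132.9.

(129.3, 132.9)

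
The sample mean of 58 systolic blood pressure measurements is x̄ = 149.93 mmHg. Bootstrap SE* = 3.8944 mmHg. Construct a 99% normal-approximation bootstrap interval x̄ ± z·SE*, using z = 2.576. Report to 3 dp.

Margin = 2.576 × 3.8944 = 10.0320
Interval: 149.93 ± 10.0320

(139.898, 159.962)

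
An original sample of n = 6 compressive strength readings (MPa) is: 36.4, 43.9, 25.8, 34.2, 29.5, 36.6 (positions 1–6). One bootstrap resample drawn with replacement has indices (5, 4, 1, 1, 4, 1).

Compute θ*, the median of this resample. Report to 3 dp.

θ* = 35.300

Resample values: 29.5, 34.2, 36.4, 36.4, 34.2, 36.4.
Sorted: 29.5, 34.2, 34.2, 36.4, 36.4, 36.4
Median = average of the two middle values = 35.300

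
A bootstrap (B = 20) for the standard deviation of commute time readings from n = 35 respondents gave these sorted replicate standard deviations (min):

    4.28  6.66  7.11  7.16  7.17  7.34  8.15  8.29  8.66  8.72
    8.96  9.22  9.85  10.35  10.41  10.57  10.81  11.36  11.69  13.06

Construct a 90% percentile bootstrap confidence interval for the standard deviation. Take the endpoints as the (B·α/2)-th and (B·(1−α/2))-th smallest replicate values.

(4.28, 11.69)

α = 0.10; lower rank = 20 × 0.050 = 1; upper rank = 20 × 0.950 = 19.
The 1st smallest replicate is 4.28; the 19th is 11.69.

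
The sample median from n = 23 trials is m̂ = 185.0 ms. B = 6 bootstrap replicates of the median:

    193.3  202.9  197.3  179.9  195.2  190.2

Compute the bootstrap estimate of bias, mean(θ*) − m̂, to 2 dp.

mean(θ*) = (193.3 + 202.9 + 197.3 + 179.9 + 195.2 + 190.2) / 6 = 193.133
bias = 193.133 − 185.0

bias = +8.13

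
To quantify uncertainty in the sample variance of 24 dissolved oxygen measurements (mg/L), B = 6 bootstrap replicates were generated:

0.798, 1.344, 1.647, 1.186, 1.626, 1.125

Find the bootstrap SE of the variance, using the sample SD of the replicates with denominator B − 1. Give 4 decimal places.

Bootstrap SE is the standard deviation of the 6 replicate variances.
Mean of replicates: (0.798 + 1.344 + 1.647 + 1.186 + 1.626 + 1.125) / 6 = 7.72600 / 6 = 1.28767
Sum of squared deviations: (−0.48967)² + (+0.05633)² + (+0.35933)² + (−0.10167)² + (+0.33833)² + (−0.16267)² = 0.52333
Variance = 0.52333 / 5 = 0.10467
SE* = √0.10467

SE* = 0.3235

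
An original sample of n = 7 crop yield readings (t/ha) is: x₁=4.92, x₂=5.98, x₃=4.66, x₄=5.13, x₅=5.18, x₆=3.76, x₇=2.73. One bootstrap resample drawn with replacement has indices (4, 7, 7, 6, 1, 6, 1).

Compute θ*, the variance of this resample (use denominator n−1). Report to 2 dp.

θ* = 1.05

Resample values: 5.13, 2.73, 2.73, 3.76, 4.92, 3.76, 4.92.
Mean = 3.9929; sum of squared deviations = 6.3103
s² = 6.3103 / 6 = 1.0517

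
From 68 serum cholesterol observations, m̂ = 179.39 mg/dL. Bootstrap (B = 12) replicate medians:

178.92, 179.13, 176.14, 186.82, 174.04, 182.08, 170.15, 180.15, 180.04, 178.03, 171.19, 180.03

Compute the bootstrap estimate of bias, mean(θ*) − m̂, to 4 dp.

bias = −1.3300

mean(θ*) = (178.92 + 179.13 + 176.14 + 186.82 + 174.04 + 182.08 + 170.15 + 180.15 + 180.04 + 178.03 + 171.19 + 180.03) / 12 = 178.06000
bias = 178.06000 − 179.39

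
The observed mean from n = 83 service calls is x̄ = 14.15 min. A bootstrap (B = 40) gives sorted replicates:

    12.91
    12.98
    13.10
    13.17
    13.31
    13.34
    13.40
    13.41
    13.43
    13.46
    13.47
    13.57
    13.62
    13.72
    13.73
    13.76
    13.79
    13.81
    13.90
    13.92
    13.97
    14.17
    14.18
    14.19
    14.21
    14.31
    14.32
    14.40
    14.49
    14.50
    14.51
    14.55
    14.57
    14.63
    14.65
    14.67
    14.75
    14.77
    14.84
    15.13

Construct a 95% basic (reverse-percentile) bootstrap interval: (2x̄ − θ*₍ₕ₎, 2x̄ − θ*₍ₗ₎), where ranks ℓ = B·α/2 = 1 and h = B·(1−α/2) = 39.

(13.46, 15.39)

Percentile endpoints at ranks 1 and 39: θ*₍1₎ = 12.91, θ*₍39₎ = 14.84.
Basic interval reflects these around x̄:
  lower = 2 × 14.15 − 14.84 = 13.46
  upper = 2 × 14.15 − 12.91 = 15.39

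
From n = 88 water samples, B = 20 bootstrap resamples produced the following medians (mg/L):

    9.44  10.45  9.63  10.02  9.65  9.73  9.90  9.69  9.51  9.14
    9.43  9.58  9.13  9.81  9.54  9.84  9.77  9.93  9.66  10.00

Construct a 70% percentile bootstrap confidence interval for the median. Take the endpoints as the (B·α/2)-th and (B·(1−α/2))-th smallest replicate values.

Sorted replicates: 9.13, 9.14, 9.43, 9.44, 9.51, 9.54, 9.58, 9.63, 9.65, 9.66, 9.69, 9.73, 9.77, 9.81, 9.84, 9.90, 9.93, 10.00, 10.02, 10.45
α = 0.30; lower rank = 20 × 0.150 = 3; upper rank = 20 × 0.850 = 17.
The 3rd smallest replicate is 9.43; the 17th is 9.93.

(9.43, 9.93)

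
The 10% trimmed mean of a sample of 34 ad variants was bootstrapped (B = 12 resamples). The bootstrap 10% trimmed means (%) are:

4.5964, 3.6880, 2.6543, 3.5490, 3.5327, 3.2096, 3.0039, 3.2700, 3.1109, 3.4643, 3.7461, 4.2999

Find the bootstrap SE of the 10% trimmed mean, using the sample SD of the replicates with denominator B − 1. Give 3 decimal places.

Bootstrap SE is the standard deviation of the 12 replicate 10% trimmed means.
Mean of replicates: (4.5964 + 3.6880 + 2.6543 + 3.5490 + 3.5327 + 3.2096 + 3.0039 + 3.2700 + 3.1109 + 3.4643 + 3.7461 + 4.2999) / 12 = 42.12510 / 12 = 3.51043
Sum of squared deviations: (+1.08597)² + (+0.17758)² + (−0.85613)² + (+0.03857)² + (+0.02228)² + (−0.30083)² + (−0.50653)² + (−0.24043)² + (−0.39953)² + (−0.04612)² + (+0.23568)² + (+0.78947)² = 3.19124
Variance = 3.19124 / 11 = 0.29011
SE* = √0.29011

SE* = 0.539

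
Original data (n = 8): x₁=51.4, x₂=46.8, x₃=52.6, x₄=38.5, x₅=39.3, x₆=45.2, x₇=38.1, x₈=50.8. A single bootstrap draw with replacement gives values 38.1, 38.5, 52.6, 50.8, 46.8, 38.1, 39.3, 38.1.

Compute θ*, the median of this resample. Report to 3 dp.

Sorted: 38.1, 38.1, 38.1, 38.5, 39.3, 46.8, 50.8, 52.6
Median = average of the two middle values = 38.900

θ* = 38.900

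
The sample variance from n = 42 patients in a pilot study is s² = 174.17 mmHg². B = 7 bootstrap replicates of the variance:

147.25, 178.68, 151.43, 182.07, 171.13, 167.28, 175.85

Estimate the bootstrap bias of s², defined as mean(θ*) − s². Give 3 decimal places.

mean(θ*) = (147.25 + 178.68 + 151.43 + 182.07 + 171.13 + 167.28 + 175.85) / 7 = 167.6700
bias = 167.6700 − 174.17

bias = −6.500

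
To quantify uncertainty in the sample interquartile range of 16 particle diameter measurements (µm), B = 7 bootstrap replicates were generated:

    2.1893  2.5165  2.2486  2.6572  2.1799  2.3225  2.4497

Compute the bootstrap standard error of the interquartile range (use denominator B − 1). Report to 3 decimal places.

SE* = 0.181

Bootstrap SE is the standard deviation of the 7 replicate interquartile ranges.
Mean of replicates: (2.1893 + 2.5165 + 2.2486 + 2.6572 + 2.1799 + 2.3225 + 2.4497) / 7 = 16.56370 / 7 = 2.36624
Sum of squared deviations: (−0.17694)² + (+0.15026)² + (−0.11764)² + (+0.29096)² + (−0.18634)² + (−0.04374)² + (+0.08346)² = 0.19598
Variance = 0.19598 / 6 = 0.03266
SE* = √0.03266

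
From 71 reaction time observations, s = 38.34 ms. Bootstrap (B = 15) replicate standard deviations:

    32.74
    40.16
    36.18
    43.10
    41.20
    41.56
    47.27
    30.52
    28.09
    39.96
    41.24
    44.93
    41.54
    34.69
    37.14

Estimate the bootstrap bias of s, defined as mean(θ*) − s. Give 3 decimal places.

bias = +0.348

mean(θ*) = (32.74 + 40.16 + 36.18 + 43.10 + 41.20 + 41.56 + 47.27 + 30.52 + 28.09 + 39.96 + 41.24 + 44.93 + 41.54 + 34.69 + 37.14) / 15 = 38.6880
bias = 38.6880 − 38.34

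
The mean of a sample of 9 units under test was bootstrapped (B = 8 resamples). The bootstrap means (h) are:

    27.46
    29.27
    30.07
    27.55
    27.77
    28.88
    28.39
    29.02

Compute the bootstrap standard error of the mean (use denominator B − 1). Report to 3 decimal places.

Bootstrap SE is the standard deviation of the 8 replicate means.
Mean of replicates: (27.46 + 29.27 + 30.07 + 27.55 + 27.77 + 28.88 + 28.39 + 29.02) / 8 = 228.4100 / 8 = 28.5512
Sum of squared deviations: (−1.0912)² + (+0.7188)² + (+1.5188)² + (−1.0012)² + (−0.7812)² + (+0.3287)² + (−0.1612)² + (+0.4688)² = 5.9807
Variance = 5.9807 / 7 = 0.8544
SE* = √0.8544

SE* = 0.924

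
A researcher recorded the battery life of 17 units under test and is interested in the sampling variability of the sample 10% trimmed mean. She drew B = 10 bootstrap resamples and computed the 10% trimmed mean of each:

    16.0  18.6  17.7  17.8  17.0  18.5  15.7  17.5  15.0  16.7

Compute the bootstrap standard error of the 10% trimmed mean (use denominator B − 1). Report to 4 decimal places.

SE* = 1.1993

Bootstrap SE is the standard deviation of the 10 replicate 10% trimmed means.
Mean of replicates: (16.0 + 18.6 + 17.7 + 17.8 + 17.0 + 18.5 + 15.7 + 17.5 + 15.0 + 16.7) / 10 = 170.50000 / 10 = 17.05000
Sum of squared deviations: (−1.05000)² + (+1.55000)² + (+0.65000)² + (+0.75000)² + (−0.05000)² + (+1.45000)² + (−1.35000)² + (+0.45000)² + (−2.05000)² + (−0.35000)² = 12.94500
Variance = 12.94500 / 9 = 1.43833
SE* = √1.43833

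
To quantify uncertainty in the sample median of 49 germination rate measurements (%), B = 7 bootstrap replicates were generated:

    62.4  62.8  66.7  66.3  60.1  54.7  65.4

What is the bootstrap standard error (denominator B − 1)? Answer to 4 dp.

Bootstrap SE is the standard deviation of the 7 replicate medians.
Mean of replicates: (62.4 + 62.8 + 66.7 + 66.3 + 60.1 + 54.7 + 65.4) / 7 = 438.40000 / 7 = 62.62857
Sum of squared deviations: (−0.22857)² + (+0.17143)² + (+4.07143)² + (+3.67143)² + (−2.52857)² + (−7.92857)² + (+2.77143)² = 107.07429
Variance = 107.07429 / 6 = 17.84571
SE* = √17.84571

SE* = 4.2244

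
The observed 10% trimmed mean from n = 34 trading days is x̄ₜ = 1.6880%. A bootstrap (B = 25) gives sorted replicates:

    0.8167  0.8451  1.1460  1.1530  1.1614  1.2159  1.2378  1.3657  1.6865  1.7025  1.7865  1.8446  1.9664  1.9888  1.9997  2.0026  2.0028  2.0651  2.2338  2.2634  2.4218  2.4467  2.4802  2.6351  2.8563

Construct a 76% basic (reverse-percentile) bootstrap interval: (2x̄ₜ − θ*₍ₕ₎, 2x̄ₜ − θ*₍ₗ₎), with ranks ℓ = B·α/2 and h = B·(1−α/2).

Percentile endpoints at ranks 3 and 22: θ*₍3₎ = 1.1460, θ*₍22₎ = 2.4467.
Basic interval reflects these around x̄ₜ:
  lower = 2 × 1.6880 − 2.4467 = 0.9293
  upper = 2 × 1.6880 − 1.1460 = 2.2300

(0.9293, 2.2300)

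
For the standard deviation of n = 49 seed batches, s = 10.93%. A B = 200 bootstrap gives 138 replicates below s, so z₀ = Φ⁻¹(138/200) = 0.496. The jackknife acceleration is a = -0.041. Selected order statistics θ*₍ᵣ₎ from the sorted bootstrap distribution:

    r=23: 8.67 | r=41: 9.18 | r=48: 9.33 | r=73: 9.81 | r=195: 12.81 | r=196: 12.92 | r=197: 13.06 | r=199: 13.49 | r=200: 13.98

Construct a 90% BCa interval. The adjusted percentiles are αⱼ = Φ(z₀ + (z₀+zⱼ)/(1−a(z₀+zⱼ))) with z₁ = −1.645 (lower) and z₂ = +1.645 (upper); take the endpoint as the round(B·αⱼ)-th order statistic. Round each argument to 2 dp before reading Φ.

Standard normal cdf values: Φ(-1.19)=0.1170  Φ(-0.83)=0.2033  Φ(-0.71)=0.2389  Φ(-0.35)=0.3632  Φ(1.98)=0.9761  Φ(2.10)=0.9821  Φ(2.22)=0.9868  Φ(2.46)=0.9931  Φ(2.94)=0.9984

(9.33, 13.49)

Lower: z₀ + z₁ = 0.496 + (-1.645) = -1.149; 1 − a(z₀+z₁) = 1 − (-0.041)(-1.149) = 0.9529; argument = 0.496 + (-1.149)/0.9529 = -0.7098 → -0.71.
α₁ = Φ(-0.71) = 0.2389; rank = round(200 × 0.2389) = 48; θ*₍48₎ = 9.33.
Upper: z₀ + z₂ = 2.141; 1 − a(z₀+z₂) = 1.0878; argument = 2.4642 → 2.46; α₂ = 0.9931; rank = 199; θ*₍199₎ = 13.49.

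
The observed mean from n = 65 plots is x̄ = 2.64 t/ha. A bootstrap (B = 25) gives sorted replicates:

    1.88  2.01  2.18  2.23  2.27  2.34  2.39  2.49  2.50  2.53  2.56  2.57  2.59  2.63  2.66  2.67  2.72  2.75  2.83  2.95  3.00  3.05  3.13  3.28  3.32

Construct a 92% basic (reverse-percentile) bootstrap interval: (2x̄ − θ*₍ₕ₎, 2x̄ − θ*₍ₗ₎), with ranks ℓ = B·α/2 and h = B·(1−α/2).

(2.00, 3.40)

Percentile endpoints at ranks 1 and 24: θ*₍1₎ = 1.88, θ*₍24₎ = 3.28.
Basic interval reflects these around x̄:
  lower = 2 × 2.64 − 3.28 = 2.00
  upper = 2 × 2.64 − 1.88 = 3.40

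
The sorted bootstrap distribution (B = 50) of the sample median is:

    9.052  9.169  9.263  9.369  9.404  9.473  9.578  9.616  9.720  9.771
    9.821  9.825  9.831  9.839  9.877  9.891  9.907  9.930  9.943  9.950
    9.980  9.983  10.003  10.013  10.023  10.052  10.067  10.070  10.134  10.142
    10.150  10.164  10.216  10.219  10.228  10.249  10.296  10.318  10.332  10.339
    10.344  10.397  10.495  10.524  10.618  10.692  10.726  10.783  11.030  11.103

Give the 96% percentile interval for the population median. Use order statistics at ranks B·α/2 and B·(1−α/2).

α = 0.04; lower rank = 50 × 0.020 = 1; upper rank = 50 × 0.980 = 49.
The 1st smallest replicate is 9.052; the 49th is 11.030.

(9.052, 11.030)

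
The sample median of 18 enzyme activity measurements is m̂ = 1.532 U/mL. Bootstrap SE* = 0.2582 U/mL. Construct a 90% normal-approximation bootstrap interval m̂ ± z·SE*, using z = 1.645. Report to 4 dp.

(1.1073, 1.9567)

Margin = 1.645 × 0.2582 = 0.42474
Interval: 1.532 ± 0.42474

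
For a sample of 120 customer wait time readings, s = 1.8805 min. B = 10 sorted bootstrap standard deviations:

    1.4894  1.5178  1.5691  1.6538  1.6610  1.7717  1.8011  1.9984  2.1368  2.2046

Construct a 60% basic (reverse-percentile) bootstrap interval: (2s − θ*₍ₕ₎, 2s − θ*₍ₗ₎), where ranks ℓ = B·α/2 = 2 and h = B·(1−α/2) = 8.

Percentile endpoints at ranks 2 and 8: θ*₍2₎ = 1.5178, θ*₍8₎ = 1.9984.
Basic interval reflects these around s:
  lower = 2 × 1.8805 − 1.9984 = 1.7626
  upper = 2 × 1.8805 − 1.5178 = 2.2432

(1.7626, 2.2432)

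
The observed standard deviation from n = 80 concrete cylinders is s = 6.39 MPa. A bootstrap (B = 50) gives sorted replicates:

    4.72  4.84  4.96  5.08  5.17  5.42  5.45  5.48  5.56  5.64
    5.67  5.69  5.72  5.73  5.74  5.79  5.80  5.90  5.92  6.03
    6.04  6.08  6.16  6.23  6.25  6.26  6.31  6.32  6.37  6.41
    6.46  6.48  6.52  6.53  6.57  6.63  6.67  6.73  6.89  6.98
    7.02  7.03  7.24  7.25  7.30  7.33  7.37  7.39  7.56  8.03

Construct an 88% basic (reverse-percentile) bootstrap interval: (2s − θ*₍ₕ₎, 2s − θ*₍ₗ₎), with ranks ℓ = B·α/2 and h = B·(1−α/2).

Percentile endpoints at ranks 3 and 47: θ*₍3₎ = 4.96, θ*₍47₎ = 7.37.
Basic interval reflects these around s:
  lower = 2 × 6.39 − 7.37 = 5.41
  upper = 2 × 6.39 − 4.96 = 7.82

(5.41, 7.82)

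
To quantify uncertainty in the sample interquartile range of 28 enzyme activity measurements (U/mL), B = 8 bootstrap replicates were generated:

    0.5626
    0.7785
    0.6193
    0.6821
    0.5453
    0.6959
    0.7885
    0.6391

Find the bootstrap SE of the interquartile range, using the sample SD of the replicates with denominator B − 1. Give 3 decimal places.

SE* = 0.090

Bootstrap SE is the standard deviation of the 8 replicate interquartile ranges.
Mean of replicates: (0.5626 + 0.7785 + 0.6193 + 0.6821 + 0.5453 + 0.6959 + 0.7885 + 0.6391) / 8 = 5.31130 / 8 = 0.66391
Sum of squared deviations: (−0.10131)² + (+0.11459)² + (−0.04461)² + (+0.01819)² + (−0.11861)² + (+0.03199)² + (+0.12459)² + (−0.02481)² = 0.05695
Variance = 0.05695 / 7 = 0.00814
SE* = √0.00814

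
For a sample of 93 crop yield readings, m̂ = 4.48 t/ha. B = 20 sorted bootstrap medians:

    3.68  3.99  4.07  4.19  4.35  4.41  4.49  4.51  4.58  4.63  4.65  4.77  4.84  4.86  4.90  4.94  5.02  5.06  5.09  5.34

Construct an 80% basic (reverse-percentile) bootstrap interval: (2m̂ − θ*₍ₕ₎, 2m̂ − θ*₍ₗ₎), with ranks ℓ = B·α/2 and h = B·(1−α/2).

(3.90, 4.97)

Percentile endpoints at ranks 2 and 18: θ*₍2₎ = 3.99, θ*₍18₎ = 5.06.
Basic interval reflects these around m̂:
  lower = 2 × 4.48 − 5.06 = 3.90
  upper = 2 × 4.48 − 3.99 = 4.97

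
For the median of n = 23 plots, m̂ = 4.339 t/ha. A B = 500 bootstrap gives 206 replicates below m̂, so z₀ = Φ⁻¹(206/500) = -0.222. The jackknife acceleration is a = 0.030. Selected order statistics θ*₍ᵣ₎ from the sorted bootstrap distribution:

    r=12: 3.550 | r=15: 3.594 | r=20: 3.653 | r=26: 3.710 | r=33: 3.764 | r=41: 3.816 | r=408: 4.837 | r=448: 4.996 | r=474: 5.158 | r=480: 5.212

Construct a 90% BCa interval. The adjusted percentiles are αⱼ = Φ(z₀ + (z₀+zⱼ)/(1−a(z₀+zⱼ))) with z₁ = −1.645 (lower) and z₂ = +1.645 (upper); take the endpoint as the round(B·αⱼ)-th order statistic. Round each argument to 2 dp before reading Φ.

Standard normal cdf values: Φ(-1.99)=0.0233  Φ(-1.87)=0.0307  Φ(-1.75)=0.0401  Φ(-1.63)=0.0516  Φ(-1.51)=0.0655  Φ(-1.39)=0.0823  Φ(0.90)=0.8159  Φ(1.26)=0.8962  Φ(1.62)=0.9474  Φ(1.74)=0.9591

(3.550, 4.996)

Lower: z₀ + z₁ = -0.222 + (-1.645) = -1.867; 1 − a(z₀+z₁) = 1 − (0.030)(-1.867) = 1.0560; argument = -0.222 + (-1.867)/1.0560 = -1.9900 → -1.99.
α₁ = Φ(-1.99) = 0.0233; rank = round(500 × 0.0233) = 12; θ*₍12₎ = 3.550.
Upper: z₀ + z₂ = 1.423; 1 − a(z₀+z₂) = 0.9573; argument = 1.2645 → 1.26; α₂ = 0.8962; rank = 448; θ*₍448₎ = 4.996.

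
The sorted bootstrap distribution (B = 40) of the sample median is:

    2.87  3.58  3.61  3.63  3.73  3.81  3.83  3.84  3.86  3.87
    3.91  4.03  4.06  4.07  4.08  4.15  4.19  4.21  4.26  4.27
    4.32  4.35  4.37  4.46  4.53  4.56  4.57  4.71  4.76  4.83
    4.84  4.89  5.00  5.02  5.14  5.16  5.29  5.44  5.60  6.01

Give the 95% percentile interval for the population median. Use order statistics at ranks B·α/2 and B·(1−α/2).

α = 0.05; lower rank = 40 × 0.025 = 1; upper rank = 40 × 0.975 = 39.
The 1st smallest replicate is 2.87; the 39th is 5.60.

(2.87, 5.60)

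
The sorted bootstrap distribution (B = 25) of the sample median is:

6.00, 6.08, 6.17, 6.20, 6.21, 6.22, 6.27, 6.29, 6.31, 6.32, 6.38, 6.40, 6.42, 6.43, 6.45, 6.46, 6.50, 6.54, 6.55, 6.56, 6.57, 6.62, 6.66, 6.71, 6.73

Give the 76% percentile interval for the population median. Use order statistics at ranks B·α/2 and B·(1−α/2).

(6.17, 6.62)

α = 0.24; lower rank = 25 × 0.120 = 3; upper rank = 25 × 0.880 = 22.
The 3rd smallest replicate is 6.17; the 22nd is 6.62.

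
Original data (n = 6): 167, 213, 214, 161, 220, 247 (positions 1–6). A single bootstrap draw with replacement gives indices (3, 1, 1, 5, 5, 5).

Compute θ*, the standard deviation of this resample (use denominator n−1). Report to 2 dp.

θ* = 26.70

Resample values: 214, 167, 167, 220, 220, 220.
Mean = 201.3333; sum of squared deviations = 3563.3333
s² = 3563.3333 / 5 = 712.6667
s = √712.6667 = 26.70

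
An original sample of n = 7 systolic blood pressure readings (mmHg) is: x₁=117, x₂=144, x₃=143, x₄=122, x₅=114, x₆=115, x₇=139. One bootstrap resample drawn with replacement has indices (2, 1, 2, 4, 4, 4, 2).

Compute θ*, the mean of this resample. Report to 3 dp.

Resample values: 144, 117, 144, 122, 122, 122, 144.
Mean = (144 + 117 + 144 + 122 + 122 + 122 + 144) / 7 = 915.0 / 7 = 130.714

θ* = 130.714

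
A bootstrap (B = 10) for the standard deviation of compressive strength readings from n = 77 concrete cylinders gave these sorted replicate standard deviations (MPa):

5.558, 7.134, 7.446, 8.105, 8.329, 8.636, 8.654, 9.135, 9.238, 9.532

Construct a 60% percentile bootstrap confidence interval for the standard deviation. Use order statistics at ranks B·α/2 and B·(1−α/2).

α = 0.40; lower rank = 10 × 0.200 = 2; upper rank = 10 × 0.800 = 8.
The 2nd smallest replicate is 7.134; the 8th is 9.135.

(7.134, 9.135)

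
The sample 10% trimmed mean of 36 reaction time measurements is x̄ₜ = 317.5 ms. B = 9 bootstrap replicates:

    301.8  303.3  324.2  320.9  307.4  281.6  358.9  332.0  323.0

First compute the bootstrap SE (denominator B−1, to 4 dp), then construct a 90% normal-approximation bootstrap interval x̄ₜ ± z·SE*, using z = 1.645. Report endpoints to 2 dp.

(281.42, 353.58)

Mean of replicates = 317.0111; sum of squared deviations = 3847.7089; SE* = √(3847.7089/8) = 21.9309
Margin = 1.645 × 21.9309 = 36.076
Interval: 317.5 ± 36.076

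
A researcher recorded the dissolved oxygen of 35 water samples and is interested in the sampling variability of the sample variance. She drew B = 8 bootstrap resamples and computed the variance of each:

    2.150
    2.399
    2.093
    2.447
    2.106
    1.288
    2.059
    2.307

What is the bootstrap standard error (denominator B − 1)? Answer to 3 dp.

SE* = 0.362

Bootstrap SE is the standard deviation of the 8 replicate variances.
Mean of replicates: (2.150 + 2.399 + 2.093 + 2.447 + 2.106 + 1.288 + 2.059 + 2.307) / 8 = 16.8490 / 8 = 2.1061
Sum of squared deviations: (+0.0439)² + (+0.2929)² + (−0.0131)² + (+0.3409)² + (−0.0001)² + (−0.8181)² + (−0.0471)² + (+0.2009)² = 0.9160
Variance = 0.9160 / 7 = 0.1309
SE* = √0.1309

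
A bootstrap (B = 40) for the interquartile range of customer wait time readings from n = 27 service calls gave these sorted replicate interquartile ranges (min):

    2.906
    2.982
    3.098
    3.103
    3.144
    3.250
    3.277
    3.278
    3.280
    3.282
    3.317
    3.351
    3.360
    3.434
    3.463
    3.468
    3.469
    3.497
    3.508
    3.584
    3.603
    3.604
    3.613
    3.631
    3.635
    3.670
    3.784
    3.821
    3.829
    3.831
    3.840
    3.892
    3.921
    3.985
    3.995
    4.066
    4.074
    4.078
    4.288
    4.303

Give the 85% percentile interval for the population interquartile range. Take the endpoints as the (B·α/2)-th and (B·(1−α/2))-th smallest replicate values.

α = 0.15; lower rank = 40 × 0.075 = 3; upper rank = 40 × 0.925 = 37.
The 3rd smallest replicate is 3.098; the 37th is 4.074.

(3.098, 4.074)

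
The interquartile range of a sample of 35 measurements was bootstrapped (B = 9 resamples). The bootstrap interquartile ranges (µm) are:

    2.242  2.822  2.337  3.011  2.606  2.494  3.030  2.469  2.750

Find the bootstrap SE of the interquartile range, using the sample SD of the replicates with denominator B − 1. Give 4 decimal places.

Bootstrap SE is the standard deviation of the 9 replicate interquartile ranges.
Mean of replicates: (2.242 + 2.822 + 2.337 + 3.011 + 2.606 + 2.494 + 3.030 + 2.469 + 2.750) / 9 = 23.76100 / 9 = 2.64011
Sum of squared deviations: (−0.39811)² + (+0.18189)² + (−0.30311)² + (+0.37089)² + (−0.03411)² + (−0.14611)² + (+0.38989)² + (−0.17111)² + (+0.10989)² = 0.63689
Variance = 0.63689 / 8 = 0.07961
SE* = √0.07961

SE* = 0.2822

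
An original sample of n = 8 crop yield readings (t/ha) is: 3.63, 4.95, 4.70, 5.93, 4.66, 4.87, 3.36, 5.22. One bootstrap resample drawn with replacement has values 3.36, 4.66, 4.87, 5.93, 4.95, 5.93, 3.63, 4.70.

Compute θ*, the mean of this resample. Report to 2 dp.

Mean = (3.36 + 4.66 + 4.87 + 5.93 + 4.95 + 5.93 + 3.63 + 4.70) / 8 = 38.030 / 8 = 4.75

θ* = 4.75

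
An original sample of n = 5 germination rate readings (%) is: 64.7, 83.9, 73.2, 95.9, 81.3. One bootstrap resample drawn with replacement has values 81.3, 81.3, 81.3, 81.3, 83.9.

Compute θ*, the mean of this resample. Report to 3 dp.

θ* = 81.820

Mean = (81.3 + 81.3 + 81.3 + 81.3 + 83.9) / 5 = 409.10 / 5 = 81.820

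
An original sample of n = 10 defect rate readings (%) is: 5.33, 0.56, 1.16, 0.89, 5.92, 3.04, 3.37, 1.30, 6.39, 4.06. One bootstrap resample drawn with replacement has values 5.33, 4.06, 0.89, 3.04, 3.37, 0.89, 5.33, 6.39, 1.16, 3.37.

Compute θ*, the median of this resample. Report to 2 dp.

θ* = 3.37

Sorted: 0.89, 0.89, 1.16, 3.04, 3.37, 3.37, 4.06, 5.33, 5.33, 6.39
Median = average of the two middle values = 3.37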